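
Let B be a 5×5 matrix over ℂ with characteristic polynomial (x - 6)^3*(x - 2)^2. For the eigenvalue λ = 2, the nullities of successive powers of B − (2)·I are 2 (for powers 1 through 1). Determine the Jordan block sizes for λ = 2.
Block sizes for λ = 2: [1, 1]

From the dimensions of kernels of powers, the number of Jordan blocks of size at least j is d_j − d_{j−1} where d_j = dim ker(N^j) (with d_0 = 0). Computing the differences gives [2].
The number of blocks of size exactly k is (#blocks of size ≥ k) − (#blocks of size ≥ k + 1), so the partition is: 2 block(s) of size 1.
In nonincreasing order the block sizes are [1, 1].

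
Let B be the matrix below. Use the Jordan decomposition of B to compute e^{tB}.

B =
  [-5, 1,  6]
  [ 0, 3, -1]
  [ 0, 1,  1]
e^{tB} =
  [exp(-5*t), t*exp(2*t), -t*exp(2*t) + exp(2*t) - exp(-5*t)]
  [0, t*exp(2*t) + exp(2*t), -t*exp(2*t)]
  [0, t*exp(2*t), -t*exp(2*t) + exp(2*t)]

Strategy: write B = P · J · P⁻¹ where J is a Jordan canonical form, so e^{tB} = P · e^{tJ} · P⁻¹, and e^{tJ} can be computed block-by-block.

B has Jordan form
J =
  [-5, 0, 0]
  [ 0, 2, 1]
  [ 0, 0, 2]
(up to reordering of blocks).

Per-block formulas:
  For a 1×1 block at λ = -5: exp(t · [-5]) = [e^(-5t)].
  For a 2×2 Jordan block J_2(2): exp(t · J_2(2)) = e^(2t)·(I + t·N), where N is the 2×2 nilpotent shift.

After assembling e^{tJ} and conjugating by P, we get:

e^{tB} =
  [exp(-5*t), t*exp(2*t), -t*exp(2*t) + exp(2*t) - exp(-5*t)]
  [0, t*exp(2*t) + exp(2*t), -t*exp(2*t)]
  [0, t*exp(2*t), -t*exp(2*t) + exp(2*t)]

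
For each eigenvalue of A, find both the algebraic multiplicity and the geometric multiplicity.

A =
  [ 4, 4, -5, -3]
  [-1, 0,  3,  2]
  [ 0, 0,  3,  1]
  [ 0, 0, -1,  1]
λ = 2: alg = 4, geom = 2

Step 1 — factor the characteristic polynomial to read off the algebraic multiplicities:
  χ_A(x) = (x - 2)^4

Step 2 — compute geometric multiplicities via the rank-nullity identity g(λ) = n − rank(A − λI):
  rank(A − (2)·I) = 2, so dim ker(A − (2)·I) = n − 2 = 2

Summary:
  λ = 2: algebraic multiplicity = 4, geometric multiplicity = 2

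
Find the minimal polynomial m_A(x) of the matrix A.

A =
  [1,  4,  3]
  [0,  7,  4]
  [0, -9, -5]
x^3 - 3*x^2 + 3*x - 1

The characteristic polynomial is χ_A(x) = (x - 1)^3, so the eigenvalues are known. The minimal polynomial is
  m_A(x) = Π_λ (x − λ)^{k_λ}
where k_λ is the size of the *largest* Jordan block for λ (equivalently, the smallest k with (A − λI)^k v = 0 for every generalised eigenvector v of λ).

  λ = 1: largest Jordan block has size 3, contributing (x − 1)^3

So m_A(x) = (x - 1)^3 = x^3 - 3*x^2 + 3*x - 1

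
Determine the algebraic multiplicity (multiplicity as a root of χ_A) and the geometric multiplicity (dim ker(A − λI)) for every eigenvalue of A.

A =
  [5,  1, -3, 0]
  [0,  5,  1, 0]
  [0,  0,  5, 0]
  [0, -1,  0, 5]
λ = 5: alg = 4, geom = 2

Step 1 — factor the characteristic polynomial to read off the algebraic multiplicities:
  χ_A(x) = (x - 5)^4

Step 2 — compute geometric multiplicities via the rank-nullity identity g(λ) = n − rank(A − λI):
  rank(A − (5)·I) = 2, so dim ker(A − (5)·I) = n − 2 = 2

Summary:
  λ = 5: algebraic multiplicity = 4, geometric multiplicity = 2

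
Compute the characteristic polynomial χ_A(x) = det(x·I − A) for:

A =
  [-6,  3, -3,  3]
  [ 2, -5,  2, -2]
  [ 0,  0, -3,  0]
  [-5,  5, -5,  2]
x^4 + 12*x^3 + 54*x^2 + 108*x + 81

Expanding det(x·I − A) (e.g. by cofactor expansion or by noting that A is similar to its Jordan form J, which has the same characteristic polynomial as A) gives
  χ_A(x) = x^4 + 12*x^3 + 54*x^2 + 108*x + 81
which factors as (x + 3)^4. The eigenvalues (with algebraic multiplicities) are λ = -3 with multiplicity 4.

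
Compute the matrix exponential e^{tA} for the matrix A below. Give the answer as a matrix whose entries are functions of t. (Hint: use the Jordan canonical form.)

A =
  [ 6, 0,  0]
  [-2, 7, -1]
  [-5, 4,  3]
e^{tA} =
  [exp(6*t), 0, 0]
  [-t*exp(5*t) - exp(6*t) + exp(5*t), 2*t*exp(5*t) + exp(5*t), -t*exp(5*t)]
  [-2*t*exp(5*t) - 3*exp(6*t) + 3*exp(5*t), 4*t*exp(5*t), -2*t*exp(5*t) + exp(5*t)]

Strategy: write A = P · J · P⁻¹ where J is a Jordan canonical form, so e^{tA} = P · e^{tJ} · P⁻¹, and e^{tJ} can be computed block-by-block.

A has Jordan form
J =
  [5, 1, 0]
  [0, 5, 0]
  [0, 0, 6]
(up to reordering of blocks).

Per-block formulas:
  For a 2×2 Jordan block J_2(5): exp(t · J_2(5)) = e^(5t)·(I + t·N), where N is the 2×2 nilpotent shift.
  For a 1×1 block at λ = 6: exp(t · [6]) = [e^(6t)].

After assembling e^{tJ} and conjugating by P, we get:

e^{tA} =
  [exp(6*t), 0, 0]
  [-t*exp(5*t) - exp(6*t) + exp(5*t), 2*t*exp(5*t) + exp(5*t), -t*exp(5*t)]
  [-2*t*exp(5*t) - 3*exp(6*t) + 3*exp(5*t), 4*t*exp(5*t), -2*t*exp(5*t) + exp(5*t)]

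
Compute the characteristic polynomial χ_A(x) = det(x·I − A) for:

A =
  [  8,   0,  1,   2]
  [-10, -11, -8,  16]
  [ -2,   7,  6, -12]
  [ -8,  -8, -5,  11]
x^4 - 14*x^3 + 69*x^2 - 140*x + 100

Expanding det(x·I − A) (e.g. by cofactor expansion or by noting that A is similar to its Jordan form J, which has the same characteristic polynomial as A) gives
  χ_A(x) = x^4 - 14*x^3 + 69*x^2 - 140*x + 100
which factors as (x - 5)^2*(x - 2)^2. The eigenvalues (with algebraic multiplicities) are λ = 2 with multiplicity 2, λ = 5 with multiplicity 2.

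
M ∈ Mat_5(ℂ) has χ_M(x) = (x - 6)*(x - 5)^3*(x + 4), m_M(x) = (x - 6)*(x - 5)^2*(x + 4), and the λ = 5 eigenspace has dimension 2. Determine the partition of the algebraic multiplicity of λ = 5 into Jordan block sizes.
Block sizes for λ = 5: [2, 1]

Step 1 — from the characteristic polynomial, algebraic multiplicity of λ = 5 is 3. From dim ker(M − (5)·I) = 2, there are exactly 2 Jordan blocks for λ = 5.
Step 2 — from the minimal polynomial, the factor (x − 5)^2 tells us the largest block for λ = 5 has size 2.
Step 3 — with total size 3, 2 blocks, and largest block 2, the block sizes (in nonincreasing order) are [2, 1].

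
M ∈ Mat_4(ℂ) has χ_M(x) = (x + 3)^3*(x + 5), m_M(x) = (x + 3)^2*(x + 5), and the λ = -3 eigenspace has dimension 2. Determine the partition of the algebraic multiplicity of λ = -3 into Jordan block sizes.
Block sizes for λ = -3: [2, 1]

Step 1 — from the characteristic polynomial, algebraic multiplicity of λ = -3 is 3. From dim ker(M − (-3)·I) = 2, there are exactly 2 Jordan blocks for λ = -3.
Step 2 — from the minimal polynomial, the factor (x + 3)^2 tells us the largest block for λ = -3 has size 2.
Step 3 — with total size 3, 2 blocks, and largest block 2, the block sizes (in nonincreasing order) are [2, 1].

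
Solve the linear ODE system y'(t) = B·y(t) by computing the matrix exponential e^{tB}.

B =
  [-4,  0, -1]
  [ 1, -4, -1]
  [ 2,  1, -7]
e^{tB} =
  [-t^2*exp(-5*t)/2 + t*exp(-5*t) + exp(-5*t), -t^2*exp(-5*t)/2, t^2*exp(-5*t)/2 - t*exp(-5*t)]
  [t*exp(-5*t), t*exp(-5*t) + exp(-5*t), -t*exp(-5*t)]
  [-t^2*exp(-5*t)/2 + 2*t*exp(-5*t), -t^2*exp(-5*t)/2 + t*exp(-5*t), t^2*exp(-5*t)/2 - 2*t*exp(-5*t) + exp(-5*t)]

Strategy: write B = P · J · P⁻¹ where J is a Jordan canonical form, so e^{tB} = P · e^{tJ} · P⁻¹, and e^{tJ} can be computed block-by-block.

B has Jordan form
J =
  [-5,  1,  0]
  [ 0, -5,  1]
  [ 0,  0, -5]
(up to reordering of blocks).

Per-block formulas:
  For a 3×3 Jordan block J_3(-5): exp(t · J_3(-5)) = e^(-5t)·(I + t·N + (t^2/2)·N^2), where N is the 3×3 nilpotent shift.

After assembling e^{tJ} and conjugating by P, we get:

e^{tB} =
  [-t^2*exp(-5*t)/2 + t*exp(-5*t) + exp(-5*t), -t^2*exp(-5*t)/2, t^2*exp(-5*t)/2 - t*exp(-5*t)]
  [t*exp(-5*t), t*exp(-5*t) + exp(-5*t), -t*exp(-5*t)]
  [-t^2*exp(-5*t)/2 + 2*t*exp(-5*t), -t^2*exp(-5*t)/2 + t*exp(-5*t), t^2*exp(-5*t)/2 - 2*t*exp(-5*t) + exp(-5*t)]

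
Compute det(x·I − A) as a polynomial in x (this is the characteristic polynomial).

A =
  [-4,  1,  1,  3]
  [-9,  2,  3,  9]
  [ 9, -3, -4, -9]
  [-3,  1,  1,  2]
x^4 + 4*x^3 + 6*x^2 + 4*x + 1

Expanding det(x·I − A) (e.g. by cofactor expansion or by noting that A is similar to its Jordan form J, which has the same characteristic polynomial as A) gives
  χ_A(x) = x^4 + 4*x^3 + 6*x^2 + 4*x + 1
which factors as (x + 1)^4. The eigenvalues (with algebraic multiplicities) are λ = -1 with multiplicity 4.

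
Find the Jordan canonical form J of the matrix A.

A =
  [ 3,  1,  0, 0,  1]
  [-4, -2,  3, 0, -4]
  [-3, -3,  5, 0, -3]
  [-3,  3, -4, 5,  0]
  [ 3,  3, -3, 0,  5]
J_2(2) ⊕ J_1(2) ⊕ J_2(5)

The characteristic polynomial is
  det(x·I − A) = x^5 - 16*x^4 + 97*x^3 - 278*x^2 + 380*x - 200 = (x - 5)^2*(x - 2)^3

Eigenvalues and multiplicities (the geometric multiplicity of λ is n − rank(A − λI), which equals the number of Jordan blocks for λ):
  λ = 2: algebraic multiplicity = 3, geometric multiplicity = 2
  λ = 5: algebraic multiplicity = 2, geometric multiplicity = 1

Determining the block sizes for each eigenvalue:
  λ = 2: 2 blocks summing to 3 forces exactly one block of size 2 and the rest size 1 → block sizes [2, 1]
  λ = 5: one block (gm = 1), so the single block has size am = 2 → block sizes [2]

Assembling the blocks gives a Jordan form
J =
  [2, 1, 0, 0, 0]
  [0, 2, 0, 0, 0]
  [0, 0, 2, 0, 0]
  [0, 0, 0, 5, 1]
  [0, 0, 0, 0, 5]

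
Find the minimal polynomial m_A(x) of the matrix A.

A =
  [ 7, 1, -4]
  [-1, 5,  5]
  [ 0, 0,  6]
x^3 - 18*x^2 + 108*x - 216

The characteristic polynomial is χ_A(x) = (x - 6)^3, so the eigenvalues are known. The minimal polynomial is
  m_A(x) = Π_λ (x − λ)^{k_λ}
where k_λ is the size of the *largest* Jordan block for λ (equivalently, the smallest k with (A − λI)^k v = 0 for every generalised eigenvector v of λ).

  λ = 6: largest Jordan block has size 3, contributing (x − 6)^3

So m_A(x) = (x - 6)^3 = x^3 - 18*x^2 + 108*x - 216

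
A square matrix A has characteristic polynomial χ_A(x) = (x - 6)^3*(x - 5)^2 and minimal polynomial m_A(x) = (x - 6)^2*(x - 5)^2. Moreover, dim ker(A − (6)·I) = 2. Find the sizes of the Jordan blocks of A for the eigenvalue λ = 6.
Block sizes for λ = 6: [2, 1]

Step 1 — from the characteristic polynomial, algebraic multiplicity of λ = 6 is 3. From dim ker(A − (6)·I) = 2, there are exactly 2 Jordan blocks for λ = 6.
Step 2 — from the minimal polynomial, the factor (x − 6)^2 tells us the largest block for λ = 6 has size 2.
Step 3 — with total size 3, 2 blocks, and largest block 2, the block sizes (in nonincreasing order) are [2, 1].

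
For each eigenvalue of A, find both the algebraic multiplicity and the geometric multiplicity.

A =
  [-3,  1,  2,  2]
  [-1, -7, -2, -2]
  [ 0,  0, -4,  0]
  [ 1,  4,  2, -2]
λ = -4: alg = 4, geom = 2

Step 1 — factor the characteristic polynomial to read off the algebraic multiplicities:
  χ_A(x) = (x + 4)^4

Step 2 — compute geometric multiplicities via the rank-nullity identity g(λ) = n − rank(A − λI):
  rank(A − (-4)·I) = 2, so dim ker(A − (-4)·I) = n − 2 = 2

Summary:
  λ = -4: algebraic multiplicity = 4, geometric multiplicity = 2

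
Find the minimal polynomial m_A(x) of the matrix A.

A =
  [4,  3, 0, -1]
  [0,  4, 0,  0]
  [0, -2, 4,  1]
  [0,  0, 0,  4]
x^2 - 8*x + 16

The characteristic polynomial is χ_A(x) = (x - 4)^4, so the eigenvalues are known. The minimal polynomial is
  m_A(x) = Π_λ (x − λ)^{k_λ}
where k_λ is the size of the *largest* Jordan block for λ (equivalently, the smallest k with (A − λI)^k v = 0 for every generalised eigenvector v of λ).

  λ = 4: largest Jordan block has size 2, contributing (x − 4)^2

So m_A(x) = (x - 4)^2 = x^2 - 8*x + 16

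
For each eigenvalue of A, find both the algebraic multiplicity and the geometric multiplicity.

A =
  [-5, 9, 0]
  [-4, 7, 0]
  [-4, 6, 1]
λ = 1: alg = 3, geom = 2

Step 1 — factor the characteristic polynomial to read off the algebraic multiplicities:
  χ_A(x) = (x - 1)^3

Step 2 — compute geometric multiplicities via the rank-nullity identity g(λ) = n − rank(A − λI):
  rank(A − (1)·I) = 1, so dim ker(A − (1)·I) = n − 1 = 2

Summary:
  λ = 1: algebraic multiplicity = 3, geometric multiplicity = 2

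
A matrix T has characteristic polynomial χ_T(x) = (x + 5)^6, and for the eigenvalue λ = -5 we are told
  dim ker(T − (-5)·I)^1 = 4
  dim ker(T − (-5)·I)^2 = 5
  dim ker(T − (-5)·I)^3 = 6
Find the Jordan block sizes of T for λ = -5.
Block sizes for λ = -5: [3, 1, 1, 1]

From the dimensions of kernels of powers, the number of Jordan blocks of size at least j is d_j − d_{j−1} where d_j = dim ker(N^j) (with d_0 = 0). Computing the differences gives [4, 1, 1].
The number of blocks of size exactly k is (#blocks of size ≥ k) − (#blocks of size ≥ k + 1), so the partition is: 3 block(s) of size 1, 1 block(s) of size 3.
In nonincreasing order the block sizes are [3, 1, 1, 1].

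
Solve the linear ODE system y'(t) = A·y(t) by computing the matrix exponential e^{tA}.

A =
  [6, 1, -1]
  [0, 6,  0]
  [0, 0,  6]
e^{tA} =
  [exp(6*t), t*exp(6*t), -t*exp(6*t)]
  [0, exp(6*t), 0]
  [0, 0, exp(6*t)]

Strategy: write A = P · J · P⁻¹ where J is a Jordan canonical form, so e^{tA} = P · e^{tJ} · P⁻¹, and e^{tJ} can be computed block-by-block.

A has Jordan form
J =
  [6, 1, 0]
  [0, 6, 0]
  [0, 0, 6]
(up to reordering of blocks).

Per-block formulas:
  For a 1×1 block at λ = 6: exp(t · [6]) = [e^(6t)].
  For a 2×2 Jordan block J_2(6): exp(t · J_2(6)) = e^(6t)·(I + t·N), where N is the 2×2 nilpotent shift.

After assembling e^{tJ} and conjugating by P, we get:

e^{tA} =
  [exp(6*t), t*exp(6*t), -t*exp(6*t)]
  [0, exp(6*t), 0]
  [0, 0, exp(6*t)]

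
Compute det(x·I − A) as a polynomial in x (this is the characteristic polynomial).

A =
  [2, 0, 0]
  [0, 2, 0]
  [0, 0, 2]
x^3 - 6*x^2 + 12*x - 8

Expanding det(x·I − A) (e.g. by cofactor expansion or by noting that A is similar to its Jordan form J, which has the same characteristic polynomial as A) gives
  χ_A(x) = x^3 - 6*x^2 + 12*x - 8
which factors as (x - 2)^3. The eigenvalues (with algebraic multiplicities) are λ = 2 with multiplicity 3.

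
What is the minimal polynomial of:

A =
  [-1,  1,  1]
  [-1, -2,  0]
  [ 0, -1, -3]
x^3 + 6*x^2 + 12*x + 8

The characteristic polynomial is χ_A(x) = (x + 2)^3, so the eigenvalues are known. The minimal polynomial is
  m_A(x) = Π_λ (x − λ)^{k_λ}
where k_λ is the size of the *largest* Jordan block for λ (equivalently, the smallest k with (A − λI)^k v = 0 for every generalised eigenvector v of λ).

  λ = -2: largest Jordan block has size 3, contributing (x + 2)^3

So m_A(x) = (x + 2)^3 = x^3 + 6*x^2 + 12*x + 8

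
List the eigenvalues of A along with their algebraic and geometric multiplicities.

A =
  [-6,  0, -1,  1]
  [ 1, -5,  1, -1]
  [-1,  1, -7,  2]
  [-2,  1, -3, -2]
λ = -5: alg = 4, geom = 2

Step 1 — factor the characteristic polynomial to read off the algebraic multiplicities:
  χ_A(x) = (x + 5)^4

Step 2 — compute geometric multiplicities via the rank-nullity identity g(λ) = n − rank(A − λI):
  rank(A − (-5)·I) = 2, so dim ker(A − (-5)·I) = n − 2 = 2

Summary:
  λ = -5: algebraic multiplicity = 4, geometric multiplicity = 2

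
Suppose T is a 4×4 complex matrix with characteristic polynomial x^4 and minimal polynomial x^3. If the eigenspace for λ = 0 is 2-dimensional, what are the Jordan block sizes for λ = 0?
Block sizes for λ = 0: [3, 1]

Step 1 — from the characteristic polynomial, algebraic multiplicity of λ = 0 is 4. From dim ker(T − (0)·I) = 2, there are exactly 2 Jordan blocks for λ = 0.
Step 2 — from the minimal polynomial, the factor (x − 0)^3 tells us the largest block for λ = 0 has size 3.
Step 3 — with total size 4, 2 blocks, and largest block 3, the block sizes (in nonincreasing order) are [3, 1].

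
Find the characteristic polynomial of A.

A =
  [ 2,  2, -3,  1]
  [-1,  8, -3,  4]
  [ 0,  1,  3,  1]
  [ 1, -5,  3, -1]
x^4 - 12*x^3 + 54*x^2 - 108*x + 81

Expanding det(x·I − A) (e.g. by cofactor expansion or by noting that A is similar to its Jordan form J, which has the same characteristic polynomial as A) gives
  χ_A(x) = x^4 - 12*x^3 + 54*x^2 - 108*x + 81
which factors as (x - 3)^4. The eigenvalues (with algebraic multiplicities) are λ = 3 with multiplicity 4.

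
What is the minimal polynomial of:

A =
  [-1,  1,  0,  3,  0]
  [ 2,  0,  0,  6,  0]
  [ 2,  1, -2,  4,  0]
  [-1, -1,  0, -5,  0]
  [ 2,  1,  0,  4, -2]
x^2 + 4*x + 4

The characteristic polynomial is χ_A(x) = (x + 2)^5, so the eigenvalues are known. The minimal polynomial is
  m_A(x) = Π_λ (x − λ)^{k_λ}
where k_λ is the size of the *largest* Jordan block for λ (equivalently, the smallest k with (A − λI)^k v = 0 for every generalised eigenvector v of λ).

  λ = -2: largest Jordan block has size 2, contributing (x + 2)^2

So m_A(x) = (x + 2)^2 = x^2 + 4*x + 4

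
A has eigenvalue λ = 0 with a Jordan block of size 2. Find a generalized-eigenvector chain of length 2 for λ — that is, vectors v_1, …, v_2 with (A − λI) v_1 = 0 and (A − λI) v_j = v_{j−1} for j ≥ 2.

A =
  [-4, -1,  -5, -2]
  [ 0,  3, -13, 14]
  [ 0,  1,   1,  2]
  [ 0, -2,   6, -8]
A Jordan chain for λ = 0 of length 2:
v_1 = (2, 10, -2, -4)ᵀ
v_2 = (1, -1, -1, 0)ᵀ

Let N = A − (0)·I. We want v_2 with N^2 v_2 = 0 but N^1 v_2 ≠ 0; then v_{j-1} := N · v_j for j = 2, …, 2.

Pick v_2 = (1, -1, -1, 0)ᵀ.
Then v_1 = N · v_2 = (2, 10, -2, -4)ᵀ.

Sanity check: (A − (0)·I) v_1 = (0, 0, 0, 0)ᵀ = 0. ✓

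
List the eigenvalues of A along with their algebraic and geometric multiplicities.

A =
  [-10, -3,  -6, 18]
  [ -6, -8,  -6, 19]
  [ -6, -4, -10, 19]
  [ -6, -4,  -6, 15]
λ = -4: alg = 3, geom = 2; λ = -1: alg = 1, geom = 1

Step 1 — factor the characteristic polynomial to read off the algebraic multiplicities:
  χ_A(x) = (x + 1)*(x + 4)^3

Step 2 — compute geometric multiplicities via the rank-nullity identity g(λ) = n − rank(A − λI):
  rank(A − (-4)·I) = 2, so dim ker(A − (-4)·I) = n − 2 = 2
  rank(A − (-1)·I) = 3, so dim ker(A − (-1)·I) = n − 3 = 1

Summary:
  λ = -4: algebraic multiplicity = 3, geometric multiplicity = 2
  λ = -1: algebraic multiplicity = 1, geometric multiplicity = 1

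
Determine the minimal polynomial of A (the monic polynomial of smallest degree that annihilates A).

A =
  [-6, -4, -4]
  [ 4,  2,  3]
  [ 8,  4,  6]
x^3 - 2*x^2

The characteristic polynomial is χ_A(x) = x^2*(x - 2), so the eigenvalues are known. The minimal polynomial is
  m_A(x) = Π_λ (x − λ)^{k_λ}
where k_λ is the size of the *largest* Jordan block for λ (equivalently, the smallest k with (A − λI)^k v = 0 for every generalised eigenvector v of λ).

  λ = 0: largest Jordan block has size 2, contributing (x − 0)^2
  λ = 2: largest Jordan block has size 1, contributing (x − 2)

So m_A(x) = x^2*(x - 2) = x^3 - 2*x^2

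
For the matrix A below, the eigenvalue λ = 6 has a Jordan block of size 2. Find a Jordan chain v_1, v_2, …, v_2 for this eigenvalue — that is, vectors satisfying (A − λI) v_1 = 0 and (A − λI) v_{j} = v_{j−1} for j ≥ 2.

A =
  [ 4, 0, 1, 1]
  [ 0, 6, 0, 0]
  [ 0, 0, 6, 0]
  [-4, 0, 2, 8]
A Jordan chain for λ = 6 of length 2:
v_1 = (-2, 0, 0, -4)ᵀ
v_2 = (1, 0, 0, 0)ᵀ

Let N = A − (6)·I. We want v_2 with N^2 v_2 = 0 but N^1 v_2 ≠ 0; then v_{j-1} := N · v_j for j = 2, …, 2.

Pick v_2 = (1, 0, 0, 0)ᵀ.
Then v_1 = N · v_2 = (-2, 0, 0, -4)ᵀ.

Sanity check: (A − (6)·I) v_1 = (0, 0, 0, 0)ᵀ = 0. ✓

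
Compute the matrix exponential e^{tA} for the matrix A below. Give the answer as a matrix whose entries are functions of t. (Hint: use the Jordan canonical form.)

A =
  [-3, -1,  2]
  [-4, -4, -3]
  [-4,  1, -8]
e^{tA} =
  [2*t*exp(-5*t) + exp(-5*t), -t^2*exp(-5*t)/2 - t*exp(-5*t), t^2*exp(-5*t)/2 + 2*t*exp(-5*t)]
  [-4*t*exp(-5*t), t^2*exp(-5*t) + t*exp(-5*t) + exp(-5*t), -t^2*exp(-5*t) - 3*t*exp(-5*t)]
  [-4*t*exp(-5*t), t^2*exp(-5*t) + t*exp(-5*t), -t^2*exp(-5*t) - 3*t*exp(-5*t) + exp(-5*t)]

Strategy: write A = P · J · P⁻¹ where J is a Jordan canonical form, so e^{tA} = P · e^{tJ} · P⁻¹, and e^{tJ} can be computed block-by-block.

A has Jordan form
J =
  [-5,  1,  0]
  [ 0, -5,  1]
  [ 0,  0, -5]
(up to reordering of blocks).

Per-block formulas:
  For a 3×3 Jordan block J_3(-5): exp(t · J_3(-5)) = e^(-5t)·(I + t·N + (t^2/2)·N^2), where N is the 3×3 nilpotent shift.

After assembling e^{tJ} and conjugating by P, we get:

e^{tA} =
  [2*t*exp(-5*t) + exp(-5*t), -t^2*exp(-5*t)/2 - t*exp(-5*t), t^2*exp(-5*t)/2 + 2*t*exp(-5*t)]
  [-4*t*exp(-5*t), t^2*exp(-5*t) + t*exp(-5*t) + exp(-5*t), -t^2*exp(-5*t) - 3*t*exp(-5*t)]
  [-4*t*exp(-5*t), t^2*exp(-5*t) + t*exp(-5*t), -t^2*exp(-5*t) - 3*t*exp(-5*t) + exp(-5*t)]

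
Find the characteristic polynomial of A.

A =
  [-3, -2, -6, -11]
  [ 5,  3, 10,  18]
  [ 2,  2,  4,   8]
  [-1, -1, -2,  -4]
x^4

Expanding det(x·I − A) (e.g. by cofactor expansion or by noting that A is similar to its Jordan form J, which has the same characteristic polynomial as A) gives
  χ_A(x) = x^4
which factors as x^4. The eigenvalues (with algebraic multiplicities) are λ = 0 with multiplicity 4.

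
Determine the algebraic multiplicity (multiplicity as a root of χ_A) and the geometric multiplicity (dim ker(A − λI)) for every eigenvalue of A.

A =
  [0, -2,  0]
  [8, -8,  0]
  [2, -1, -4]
λ = -4: alg = 3, geom = 2

Step 1 — factor the characteristic polynomial to read off the algebraic multiplicities:
  χ_A(x) = (x + 4)^3

Step 2 — compute geometric multiplicities via the rank-nullity identity g(λ) = n − rank(A − λI):
  rank(A − (-4)·I) = 1, so dim ker(A − (-4)·I) = n − 1 = 2

Summary:
  λ = -4: algebraic multiplicity = 3, geometric multiplicity = 2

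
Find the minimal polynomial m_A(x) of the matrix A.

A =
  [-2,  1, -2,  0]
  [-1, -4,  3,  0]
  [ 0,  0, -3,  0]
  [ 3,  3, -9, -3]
x^3 + 9*x^2 + 27*x + 27

The characteristic polynomial is χ_A(x) = (x + 3)^4, so the eigenvalues are known. The minimal polynomial is
  m_A(x) = Π_λ (x − λ)^{k_λ}
where k_λ is the size of the *largest* Jordan block for λ (equivalently, the smallest k with (A − λI)^k v = 0 for every generalised eigenvector v of λ).

  λ = -3: largest Jordan block has size 3, contributing (x + 3)^3

So m_A(x) = (x + 3)^3 = x^3 + 9*x^2 + 27*x + 27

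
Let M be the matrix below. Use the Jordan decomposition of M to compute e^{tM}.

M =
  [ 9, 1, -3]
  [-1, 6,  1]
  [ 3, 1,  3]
e^{tM} =
  [-t^2*exp(6*t)/2 + 3*t*exp(6*t) + exp(6*t), t*exp(6*t), t^2*exp(6*t)/2 - 3*t*exp(6*t)]
  [-t*exp(6*t), exp(6*t), t*exp(6*t)]
  [-t^2*exp(6*t)/2 + 3*t*exp(6*t), t*exp(6*t), t^2*exp(6*t)/2 - 3*t*exp(6*t) + exp(6*t)]

Strategy: write M = P · J · P⁻¹ where J is a Jordan canonical form, so e^{tM} = P · e^{tJ} · P⁻¹, and e^{tJ} can be computed block-by-block.

M has Jordan form
J =
  [6, 1, 0]
  [0, 6, 1]
  [0, 0, 6]
(up to reordering of blocks).

Per-block formulas:
  For a 3×3 Jordan block J_3(6): exp(t · J_3(6)) = e^(6t)·(I + t·N + (t^2/2)·N^2), where N is the 3×3 nilpotent shift.

After assembling e^{tJ} and conjugating by P, we get:

e^{tM} =
  [-t^2*exp(6*t)/2 + 3*t*exp(6*t) + exp(6*t), t*exp(6*t), t^2*exp(6*t)/2 - 3*t*exp(6*t)]
  [-t*exp(6*t), exp(6*t), t*exp(6*t)]
  [-t^2*exp(6*t)/2 + 3*t*exp(6*t), t*exp(6*t), t^2*exp(6*t)/2 - 3*t*exp(6*t) + exp(6*t)]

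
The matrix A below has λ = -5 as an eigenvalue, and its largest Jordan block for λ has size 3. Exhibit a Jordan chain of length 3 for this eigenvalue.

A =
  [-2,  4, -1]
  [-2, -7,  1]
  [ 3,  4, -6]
A Jordan chain for λ = -5 of length 3:
v_1 = (-2, 1, -2)ᵀ
v_2 = (3, -2, 3)ᵀ
v_3 = (1, 0, 0)ᵀ

Let N = A − (-5)·I. We want v_3 with N^3 v_3 = 0 but N^2 v_3 ≠ 0; then v_{j-1} := N · v_j for j = 3, …, 2.

Pick v_3 = (1, 0, 0)ᵀ.
Then v_2 = N · v_3 = (3, -2, 3)ᵀ.
Then v_1 = N · v_2 = (-2, 1, -2)ᵀ.

Sanity check: (A − (-5)·I) v_1 = (0, 0, 0)ᵀ = 0. ✓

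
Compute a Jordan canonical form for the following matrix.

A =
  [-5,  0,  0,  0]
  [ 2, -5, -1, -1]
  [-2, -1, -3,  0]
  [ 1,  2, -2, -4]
J_1(-5) ⊕ J_3(-4)

The characteristic polynomial is
  det(x·I − A) = x^4 + 17*x^3 + 108*x^2 + 304*x + 320 = (x + 4)^3*(x + 5)

Eigenvalues and multiplicities (the geometric multiplicity of λ is n − rank(A − λI), which equals the number of Jordan blocks for λ):
  λ = -5: algebraic multiplicity = 1, geometric multiplicity = 1
  λ = -4: algebraic multiplicity = 3, geometric multiplicity = 1

Determining the block sizes for each eigenvalue:
  λ = -5: one block (gm = 1), so the single block has size am = 1 → block sizes [1]
  λ = -4: one block (gm = 1), so the single block has size am = 3 → block sizes [3]

Assembling the blocks gives a Jordan form
J =
  [-5,  0,  0,  0]
  [ 0, -4,  1,  0]
  [ 0,  0, -4,  1]
  [ 0,  0,  0, -4]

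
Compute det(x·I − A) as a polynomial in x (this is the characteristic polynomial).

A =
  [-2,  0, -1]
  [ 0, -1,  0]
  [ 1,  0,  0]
x^3 + 3*x^2 + 3*x + 1

Expanding det(x·I − A) (e.g. by cofactor expansion or by noting that A is similar to its Jordan form J, which has the same characteristic polynomial as A) gives
  χ_A(x) = x^3 + 3*x^2 + 3*x + 1
which factors as (x + 1)^3. The eigenvalues (with algebraic multiplicities) are λ = -1 with multiplicity 3.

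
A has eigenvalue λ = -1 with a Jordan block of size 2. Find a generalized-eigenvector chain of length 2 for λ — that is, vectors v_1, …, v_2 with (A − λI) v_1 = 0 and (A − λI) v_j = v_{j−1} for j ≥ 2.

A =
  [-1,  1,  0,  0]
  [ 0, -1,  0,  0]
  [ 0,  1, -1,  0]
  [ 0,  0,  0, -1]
A Jordan chain for λ = -1 of length 2:
v_1 = (1, 0, 1, 0)ᵀ
v_2 = (0, 1, 0, 0)ᵀ

Let N = A − (-1)·I. We want v_2 with N^2 v_2 = 0 but N^1 v_2 ≠ 0; then v_{j-1} := N · v_j for j = 2, …, 2.

Pick v_2 = (0, 1, 0, 0)ᵀ.
Then v_1 = N · v_2 = (1, 0, 1, 0)ᵀ.

Sanity check: (A − (-1)·I) v_1 = (0, 0, 0, 0)ᵀ = 0. ✓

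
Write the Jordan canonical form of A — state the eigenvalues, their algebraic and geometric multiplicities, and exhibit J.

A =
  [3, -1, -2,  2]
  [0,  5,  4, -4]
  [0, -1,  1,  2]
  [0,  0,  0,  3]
J_2(3) ⊕ J_1(3) ⊕ J_1(3)

The characteristic polynomial is
  det(x·I − A) = x^4 - 12*x^3 + 54*x^2 - 108*x + 81 = (x - 3)^4

Eigenvalues and multiplicities (the geometric multiplicity of λ is n − rank(A − λI), which equals the number of Jordan blocks for λ):
  λ = 3: algebraic multiplicity = 4, geometric multiplicity = 3

Determining the block sizes for each eigenvalue:
  λ = 3: 3 blocks summing to 4 forces exactly one block of size 2 and the rest size 1 → block sizes [2, 1, 1]

Assembling the blocks gives a Jordan form
J =
  [3, 1, 0, 0]
  [0, 3, 0, 0]
  [0, 0, 3, 0]
  [0, 0, 0, 3]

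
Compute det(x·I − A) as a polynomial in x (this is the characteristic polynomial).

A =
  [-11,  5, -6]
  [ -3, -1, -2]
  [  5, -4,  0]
x^3 + 12*x^2 + 48*x + 64

Expanding det(x·I − A) (e.g. by cofactor expansion or by noting that A is similar to its Jordan form J, which has the same characteristic polynomial as A) gives
  χ_A(x) = x^3 + 12*x^2 + 48*x + 64
which factors as (x + 4)^3. The eigenvalues (with algebraic multiplicities) are λ = -4 with multiplicity 3.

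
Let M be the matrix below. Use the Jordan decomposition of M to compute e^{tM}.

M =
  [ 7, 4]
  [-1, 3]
e^{tM} =
  [2*t*exp(5*t) + exp(5*t), 4*t*exp(5*t)]
  [-t*exp(5*t), -2*t*exp(5*t) + exp(5*t)]

Strategy: write M = P · J · P⁻¹ where J is a Jordan canonical form, so e^{tM} = P · e^{tJ} · P⁻¹, and e^{tJ} can be computed block-by-block.

M has Jordan form
J =
  [5, 1]
  [0, 5]
(up to reordering of blocks).

Per-block formulas:
  For a 2×2 Jordan block J_2(5): exp(t · J_2(5)) = e^(5t)·(I + t·N), where N is the 2×2 nilpotent shift.

After assembling e^{tJ} and conjugating by P, we get:

e^{tM} =
  [2*t*exp(5*t) + exp(5*t), 4*t*exp(5*t)]
  [-t*exp(5*t), -2*t*exp(5*t) + exp(5*t)]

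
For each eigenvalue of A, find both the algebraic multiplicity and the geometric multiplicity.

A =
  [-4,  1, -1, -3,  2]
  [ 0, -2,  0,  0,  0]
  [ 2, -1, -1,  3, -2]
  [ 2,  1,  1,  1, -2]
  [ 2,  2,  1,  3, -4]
λ = -2: alg = 5, geom = 3

Step 1 — factor the characteristic polynomial to read off the algebraic multiplicities:
  χ_A(x) = (x + 2)^5

Step 2 — compute geometric multiplicities via the rank-nullity identity g(λ) = n − rank(A − λI):
  rank(A − (-2)·I) = 2, so dim ker(A − (-2)·I) = n − 2 = 3

Summary:
  λ = -2: algebraic multiplicity = 5, geometric multiplicity = 3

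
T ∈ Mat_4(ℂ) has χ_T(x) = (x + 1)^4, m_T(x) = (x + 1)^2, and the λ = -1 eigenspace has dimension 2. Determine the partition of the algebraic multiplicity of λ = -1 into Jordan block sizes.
Block sizes for λ = -1: [2, 2]

Step 1 — from the characteristic polynomial, algebraic multiplicity of λ = -1 is 4. From dim ker(T − (-1)·I) = 2, there are exactly 2 Jordan blocks for λ = -1.
Step 2 — from the minimal polynomial, the factor (x + 1)^2 tells us the largest block for λ = -1 has size 2.
Step 3 — with total size 4, 2 blocks, and largest block 2, the block sizes (in nonincreasing order) are [2, 2].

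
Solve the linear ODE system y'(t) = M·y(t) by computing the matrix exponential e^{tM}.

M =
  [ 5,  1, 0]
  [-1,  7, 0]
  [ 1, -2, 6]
e^{tM} =
  [-t*exp(6*t) + exp(6*t), t*exp(6*t), 0]
  [-t*exp(6*t), t*exp(6*t) + exp(6*t), 0]
  [t^2*exp(6*t)/2 + t*exp(6*t), -t^2*exp(6*t)/2 - 2*t*exp(6*t), exp(6*t)]

Strategy: write M = P · J · P⁻¹ where J is a Jordan canonical form, so e^{tM} = P · e^{tJ} · P⁻¹, and e^{tJ} can be computed block-by-block.

M has Jordan form
J =
  [6, 1, 0]
  [0, 6, 1]
  [0, 0, 6]
(up to reordering of blocks).

Per-block formulas:
  For a 3×3 Jordan block J_3(6): exp(t · J_3(6)) = e^(6t)·(I + t·N + (t^2/2)·N^2), where N is the 3×3 nilpotent shift.

After assembling e^{tJ} and conjugating by P, we get:

e^{tM} =
  [-t*exp(6*t) + exp(6*t), t*exp(6*t), 0]
  [-t*exp(6*t), t*exp(6*t) + exp(6*t), 0]
  [t^2*exp(6*t)/2 + t*exp(6*t), -t^2*exp(6*t)/2 - 2*t*exp(6*t), exp(6*t)]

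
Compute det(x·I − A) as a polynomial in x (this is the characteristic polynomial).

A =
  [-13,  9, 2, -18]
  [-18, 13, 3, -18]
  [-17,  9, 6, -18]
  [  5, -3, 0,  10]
x^4 - 16*x^3 + 96*x^2 - 256*x + 256

Expanding det(x·I − A) (e.g. by cofactor expansion or by noting that A is similar to its Jordan form J, which has the same characteristic polynomial as A) gives
  χ_A(x) = x^4 - 16*x^3 + 96*x^2 - 256*x + 256
which factors as (x - 4)^4. The eigenvalues (with algebraic multiplicities) are λ = 4 with multiplicity 4.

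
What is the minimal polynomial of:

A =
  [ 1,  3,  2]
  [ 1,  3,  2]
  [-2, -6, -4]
x^2

The characteristic polynomial is χ_A(x) = x^3, so the eigenvalues are known. The minimal polynomial is
  m_A(x) = Π_λ (x − λ)^{k_λ}
where k_λ is the size of the *largest* Jordan block for λ (equivalently, the smallest k with (A − λI)^k v = 0 for every generalised eigenvector v of λ).

  λ = 0: largest Jordan block has size 2, contributing (x − 0)^2

So m_A(x) = x^2 = x^2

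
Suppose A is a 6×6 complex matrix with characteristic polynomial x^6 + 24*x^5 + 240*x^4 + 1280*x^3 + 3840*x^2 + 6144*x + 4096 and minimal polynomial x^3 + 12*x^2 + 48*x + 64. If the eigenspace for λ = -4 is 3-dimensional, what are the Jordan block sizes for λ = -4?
Block sizes for λ = -4: [3, 2, 1]

Step 1 — from the characteristic polynomial, algebraic multiplicity of λ = -4 is 6. From dim ker(A − (-4)·I) = 3, there are exactly 3 Jordan blocks for λ = -4.
Step 2 — from the minimal polynomial, the factor (x + 4)^3 tells us the largest block for λ = -4 has size 3.
Step 3 — with total size 6, 3 blocks, and largest block 3, the block sizes (in nonincreasing order) are [3, 2, 1].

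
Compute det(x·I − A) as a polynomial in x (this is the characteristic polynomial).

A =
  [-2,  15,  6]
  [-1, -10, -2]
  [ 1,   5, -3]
x^3 + 15*x^2 + 75*x + 125

Expanding det(x·I − A) (e.g. by cofactor expansion or by noting that A is similar to its Jordan form J, which has the same characteristic polynomial as A) gives
  χ_A(x) = x^3 + 15*x^2 + 75*x + 125
which factors as (x + 5)^3. The eigenvalues (with algebraic multiplicities) are λ = -5 with multiplicity 3.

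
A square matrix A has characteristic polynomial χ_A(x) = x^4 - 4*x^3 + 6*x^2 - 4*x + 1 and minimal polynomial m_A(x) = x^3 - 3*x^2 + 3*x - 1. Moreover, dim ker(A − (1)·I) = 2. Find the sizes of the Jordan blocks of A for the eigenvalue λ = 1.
Block sizes for λ = 1: [3, 1]

Step 1 — from the characteristic polynomial, algebraic multiplicity of λ = 1 is 4. From dim ker(A − (1)·I) = 2, there are exactly 2 Jordan blocks for λ = 1.
Step 2 — from the minimal polynomial, the factor (x − 1)^3 tells us the largest block for λ = 1 has size 3.
Step 3 — with total size 4, 2 blocks, and largest block 3, the block sizes (in nonincreasing order) are [3, 1].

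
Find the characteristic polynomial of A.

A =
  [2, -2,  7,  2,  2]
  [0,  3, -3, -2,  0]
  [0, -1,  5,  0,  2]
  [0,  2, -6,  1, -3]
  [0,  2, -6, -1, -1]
x^5 - 10*x^4 + 40*x^3 - 80*x^2 + 80*x - 32

Expanding det(x·I − A) (e.g. by cofactor expansion or by noting that A is similar to its Jordan form J, which has the same characteristic polynomial as A) gives
  χ_A(x) = x^5 - 10*x^4 + 40*x^3 - 80*x^2 + 80*x - 32
which factors as (x - 2)^5. The eigenvalues (with algebraic multiplicities) are λ = 2 with multiplicity 5.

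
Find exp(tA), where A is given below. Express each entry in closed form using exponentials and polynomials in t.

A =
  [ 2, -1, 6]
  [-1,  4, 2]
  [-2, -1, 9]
e^{tA} =
  [-t^2*exp(5*t) - 3*t*exp(5*t) + exp(5*t), -t^2*exp(5*t) - t*exp(5*t), 2*t^2*exp(5*t) + 6*t*exp(5*t)]
  [-t*exp(5*t), -t*exp(5*t) + exp(5*t), 2*t*exp(5*t)]
  [-t^2*exp(5*t)/2 - 2*t*exp(5*t), -t^2*exp(5*t)/2 - t*exp(5*t), t^2*exp(5*t) + 4*t*exp(5*t) + exp(5*t)]

Strategy: write A = P · J · P⁻¹ where J is a Jordan canonical form, so e^{tA} = P · e^{tJ} · P⁻¹, and e^{tJ} can be computed block-by-block.

A has Jordan form
J =
  [5, 1, 0]
  [0, 5, 1]
  [0, 0, 5]
(up to reordering of blocks).

Per-block formulas:
  For a 3×3 Jordan block J_3(5): exp(t · J_3(5)) = e^(5t)·(I + t·N + (t^2/2)·N^2), where N is the 3×3 nilpotent shift.

After assembling e^{tJ} and conjugating by P, we get:

e^{tA} =
  [-t^2*exp(5*t) - 3*t*exp(5*t) + exp(5*t), -t^2*exp(5*t) - t*exp(5*t), 2*t^2*exp(5*t) + 6*t*exp(5*t)]
  [-t*exp(5*t), -t*exp(5*t) + exp(5*t), 2*t*exp(5*t)]
  [-t^2*exp(5*t)/2 - 2*t*exp(5*t), -t^2*exp(5*t)/2 - t*exp(5*t), t^2*exp(5*t) + 4*t*exp(5*t) + exp(5*t)]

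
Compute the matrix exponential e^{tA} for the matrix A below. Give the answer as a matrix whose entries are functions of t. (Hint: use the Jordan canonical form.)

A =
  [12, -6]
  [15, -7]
e^{tA} =
  [10*exp(3*t) - 9*exp(2*t), -6*exp(3*t) + 6*exp(2*t)]
  [15*exp(3*t) - 15*exp(2*t), -9*exp(3*t) + 10*exp(2*t)]

Strategy: write A = P · J · P⁻¹ where J is a Jordan canonical form, so e^{tA} = P · e^{tJ} · P⁻¹, and e^{tJ} can be computed block-by-block.

A has Jordan form
J =
  [2, 0]
  [0, 3]
(up to reordering of blocks).

Per-block formulas:
  For a 1×1 block at λ = 3: exp(t · [3]) = [e^(3t)].
  For a 1×1 block at λ = 2: exp(t · [2]) = [e^(2t)].

After assembling e^{tJ} and conjugating by P, we get:

e^{tA} =
  [10*exp(3*t) - 9*exp(2*t), -6*exp(3*t) + 6*exp(2*t)]
  [15*exp(3*t) - 15*exp(2*t), -9*exp(3*t) + 10*exp(2*t)]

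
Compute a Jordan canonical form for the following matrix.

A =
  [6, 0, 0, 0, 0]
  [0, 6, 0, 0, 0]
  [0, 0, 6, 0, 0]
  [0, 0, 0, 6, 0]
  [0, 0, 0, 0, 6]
J_1(6) ⊕ J_1(6) ⊕ J_1(6) ⊕ J_1(6) ⊕ J_1(6)

The characteristic polynomial is
  det(x·I − A) = x^5 - 30*x^4 + 360*x^3 - 2160*x^2 + 6480*x - 7776 = (x - 6)^5

Eigenvalues and multiplicities (the geometric multiplicity of λ is n − rank(A − λI), which equals the number of Jordan blocks for λ):
  λ = 6: algebraic multiplicity = 5, geometric multiplicity = 5

Determining the block sizes for each eigenvalue:
  λ = 6: gm = am = 5, so every block has size 1 → block sizes [1, 1, 1, 1, 1]

Assembling the blocks gives a Jordan form
J =
  [6, 0, 0, 0, 0]
  [0, 6, 0, 0, 0]
  [0, 0, 6, 0, 0]
  [0, 0, 0, 6, 0]
  [0, 0, 0, 0, 6]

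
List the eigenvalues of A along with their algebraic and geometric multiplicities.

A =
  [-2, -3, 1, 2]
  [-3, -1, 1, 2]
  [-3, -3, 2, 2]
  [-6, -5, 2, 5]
λ = 1: alg = 4, geom = 2

Step 1 — factor the characteristic polynomial to read off the algebraic multiplicities:
  χ_A(x) = (x - 1)^4

Step 2 — compute geometric multiplicities via the rank-nullity identity g(λ) = n − rank(A − λI):
  rank(A − (1)·I) = 2, so dim ker(A − (1)·I) = n − 2 = 2

Summary:
  λ = 1: algebraic multiplicity = 4, geometric multiplicity = 2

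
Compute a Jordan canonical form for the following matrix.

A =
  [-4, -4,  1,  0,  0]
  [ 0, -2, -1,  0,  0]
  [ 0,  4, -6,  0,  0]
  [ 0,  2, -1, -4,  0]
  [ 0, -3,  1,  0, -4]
J_3(-4) ⊕ J_1(-4) ⊕ J_1(-4)

The characteristic polynomial is
  det(x·I − A) = x^5 + 20*x^4 + 160*x^3 + 640*x^2 + 1280*x + 1024 = (x + 4)^5

Eigenvalues and multiplicities (the geometric multiplicity of λ is n − rank(A − λI), which equals the number of Jordan blocks for λ):
  λ = -4: algebraic multiplicity = 5, geometric multiplicity = 3

Determining the block sizes for each eigenvalue:
  λ = -4: with am = 5 and gm = 3, the partition is not yet determined (e.g. several partitions of 5 into 3 parts exist). Let N = A − (-4)·I. Computing rank(N^1) = 2, rank(N^2) = 1, rank(N^3) = 0; the number of blocks of size ≥ j is rank(N^{j−1}) − rank(N^j), giving [3, 1, 1]. So we have 1 block(s) of size 3, 2 block(s) of size 1 → block sizes [3, 1, 1]

Assembling the blocks gives a Jordan form
J =
  [-4,  1,  0,  0,  0]
  [ 0, -4,  1,  0,  0]
  [ 0,  0, -4,  0,  0]
  [ 0,  0,  0, -4,  0]
  [ 0,  0,  0,  0, -4]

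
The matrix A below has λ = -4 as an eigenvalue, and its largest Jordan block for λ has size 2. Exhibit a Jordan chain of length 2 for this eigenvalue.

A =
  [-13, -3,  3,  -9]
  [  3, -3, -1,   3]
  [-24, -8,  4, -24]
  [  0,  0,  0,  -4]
A Jordan chain for λ = -4 of length 2:
v_1 = (-9, 3, -24, 0)ᵀ
v_2 = (1, 0, 0, 0)ᵀ

Let N = A − (-4)·I. We want v_2 with N^2 v_2 = 0 but N^1 v_2 ≠ 0; then v_{j-1} := N · v_j for j = 2, …, 2.

Pick v_2 = (1, 0, 0, 0)ᵀ.
Then v_1 = N · v_2 = (-9, 3, -24, 0)ᵀ.

Sanity check: (A − (-4)·I) v_1 = (0, 0, 0, 0)ᵀ = 0. ✓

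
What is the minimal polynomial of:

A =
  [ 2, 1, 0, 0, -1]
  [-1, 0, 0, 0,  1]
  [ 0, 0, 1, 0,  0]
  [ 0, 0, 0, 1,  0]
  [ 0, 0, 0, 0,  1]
x^2 - 2*x + 1

The characteristic polynomial is χ_A(x) = (x - 1)^5, so the eigenvalues are known. The minimal polynomial is
  m_A(x) = Π_λ (x − λ)^{k_λ}
where k_λ is the size of the *largest* Jordan block for λ (equivalently, the smallest k with (A − λI)^k v = 0 for every generalised eigenvector v of λ).

  λ = 1: largest Jordan block has size 2, contributing (x − 1)^2

So m_A(x) = (x - 1)^2 = x^2 - 2*x + 1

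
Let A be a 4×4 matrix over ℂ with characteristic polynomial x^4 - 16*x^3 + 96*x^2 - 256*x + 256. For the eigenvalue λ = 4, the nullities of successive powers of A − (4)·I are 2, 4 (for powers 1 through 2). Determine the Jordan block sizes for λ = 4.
Block sizes for λ = 4: [2, 2]

From the dimensions of kernels of powers, the number of Jordan blocks of size at least j is d_j − d_{j−1} where d_j = dim ker(N^j) (with d_0 = 0). Computing the differences gives [2, 2].
The number of blocks of size exactly k is (#blocks of size ≥ k) − (#blocks of size ≥ k + 1), so the partition is: 2 block(s) of size 2.
In nonincreasing order the block sizes are [2, 2].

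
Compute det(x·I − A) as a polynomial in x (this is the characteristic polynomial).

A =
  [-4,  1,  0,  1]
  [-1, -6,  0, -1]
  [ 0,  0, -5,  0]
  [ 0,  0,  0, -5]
x^4 + 20*x^3 + 150*x^2 + 500*x + 625

Expanding det(x·I − A) (e.g. by cofactor expansion or by noting that A is similar to its Jordan form J, which has the same characteristic polynomial as A) gives
  χ_A(x) = x^4 + 20*x^3 + 150*x^2 + 500*x + 625
which factors as (x + 5)^4. The eigenvalues (with algebraic multiplicities) are λ = -5 with multiplicity 4.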